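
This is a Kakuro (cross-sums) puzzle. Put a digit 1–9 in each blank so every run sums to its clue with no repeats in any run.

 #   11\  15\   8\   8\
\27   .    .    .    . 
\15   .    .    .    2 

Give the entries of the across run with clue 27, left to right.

R1C4 = 8 − 2 = 6 completes the 8 down.
Nothing is forced directly, so branch on R1C3, whose candidates are 5 or 7. If R1C3 = 7: that forces R1C2 = 9, R2C2 = 6, after which R2C3 would have to be in {3,4} for the 15 across but in {1} for the 8 down — contradiction. So R1C3 = 5.
R2C3 = 8 − 5 = 3 completes the 8 down.
No cell is forced outright now. R2C2 can only be 6 or 9 (the digits allowed by both its 15 across and its 15 down). If R2C2 = 9: then R1C2 would have to be in {7,9} for the 27 across but in {6} for the 15 down — contradiction. So R2C2 = 6.
R1C2 = 15 − 6 = 9 completes the 15 down.
R2C1 = 15 − 11 = 4 completes the 15 across.
R1C1 = 27 − 20 = 7 completes the 27 across.

7 9 5 6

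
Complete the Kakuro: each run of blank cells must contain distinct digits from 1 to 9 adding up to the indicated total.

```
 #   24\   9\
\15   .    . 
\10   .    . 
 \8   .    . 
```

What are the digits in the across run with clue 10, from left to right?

8 2

24 in 3 cells must be {7,8,9}.
The 15 across and the 9 down share only 6, so R1C2 = 6.
The 8 across and the 24 down share only 7, so R3C1 = 7.
R3C2 = 8 − 7 = 1 completes the 8 across.
R1C1 = 15 − 6 = 9 completes the 15 across.
R2C1 = 24 − 16 = 8 completes the 24 down.
R2C2 = 10 − 8 = 2 completes the 10 across.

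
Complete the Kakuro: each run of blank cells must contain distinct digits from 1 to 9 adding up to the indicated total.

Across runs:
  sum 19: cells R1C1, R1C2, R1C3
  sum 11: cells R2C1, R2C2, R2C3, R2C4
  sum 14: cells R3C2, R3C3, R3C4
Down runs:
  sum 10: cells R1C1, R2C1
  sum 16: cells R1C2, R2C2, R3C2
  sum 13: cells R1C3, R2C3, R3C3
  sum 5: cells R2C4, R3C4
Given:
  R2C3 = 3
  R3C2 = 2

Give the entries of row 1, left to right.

8 9 2

11 in 4 cells must be {1,2,3,5}.
R2C2 = 5: the only remaining digit allowed by both the 11 across and the 16 down.
R1C2 = 16 − 7 = 9 completes the 16 down.
No cell is forced outright now. R2C1 can only be 1 or 2 (the digits allowed by both its 11 across and its 10 down). If R2C1 = 1: then R1C1 would have to be in {2,3,4,6,7,8} for the 19 across but in {9} for the 10 down — contradiction. So R2C1 = 2.
R1C1 = 10 − 2 = 8 completes the 10 down.
R1C3 = 19 − 17 = 2 completes the 19 across.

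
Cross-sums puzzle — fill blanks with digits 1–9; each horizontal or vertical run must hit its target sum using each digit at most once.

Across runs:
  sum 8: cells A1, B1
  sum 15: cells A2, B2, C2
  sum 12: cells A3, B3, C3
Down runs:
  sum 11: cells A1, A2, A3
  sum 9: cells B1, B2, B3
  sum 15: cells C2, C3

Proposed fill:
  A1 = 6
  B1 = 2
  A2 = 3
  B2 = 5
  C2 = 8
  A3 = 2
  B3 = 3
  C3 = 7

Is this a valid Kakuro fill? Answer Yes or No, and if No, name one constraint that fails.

No — the across run A2–C2 sums to 16, not 15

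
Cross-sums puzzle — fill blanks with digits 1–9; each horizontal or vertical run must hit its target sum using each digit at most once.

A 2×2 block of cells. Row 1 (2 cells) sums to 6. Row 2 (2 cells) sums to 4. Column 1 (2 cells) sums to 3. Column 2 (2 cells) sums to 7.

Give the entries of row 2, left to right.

1 3

4 in 2 cells must be {1,3}; 3 in 2 cells must be {1,2}.
The 4 across and the 3 down share only 1, so (2,1) = 1.
(2,2) = 4 − 1 = 3 completes the 4 across.
(1,1) = 3 − 1 = 2 completes the 3 down.
(1,2) = 6 − 2 = 4 completes the 6 across.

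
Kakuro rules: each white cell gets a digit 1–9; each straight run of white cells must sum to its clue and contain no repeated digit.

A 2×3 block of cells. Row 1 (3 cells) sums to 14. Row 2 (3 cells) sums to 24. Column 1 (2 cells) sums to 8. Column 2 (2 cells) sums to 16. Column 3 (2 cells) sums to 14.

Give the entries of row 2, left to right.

24 in 3 cells must be {7,8,9}; 16 in 2 cells must be {7,9}.
The 24 across and the 8 down share only 7, so (2,1) = 7.
Given what's placed, (2,2) must be 9 to fit the 24 across and 16 down.
(2,3) = 24 − 16 = 8 completes the 24 across.
(1,1) = 8 − 7 = 1 completes the 8 down.
(1,2) = 16 − 9 = 7 completes the 16 down.
(1,3) = 14 − 8 = 6 completes the 14 across.

7 9 8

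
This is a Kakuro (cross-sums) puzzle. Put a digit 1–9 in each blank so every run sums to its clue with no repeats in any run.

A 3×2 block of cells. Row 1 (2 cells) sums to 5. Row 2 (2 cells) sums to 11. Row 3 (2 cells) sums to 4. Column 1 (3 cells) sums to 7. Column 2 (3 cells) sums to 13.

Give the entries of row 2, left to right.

4 in 2 cells must be {1,3}; 7 in 3 cells must be {1,2,4}.
The 4 across and the 7 down share only 1, so (3,1) = 1.
(3,2) = 4 − 1 = 3 completes the 4 across.
Nothing is forced directly, so branch on (1,1), whose candidates are 2 or 4. If (1,1) = 2: then (1,2) would have to be in {3} for the 5 across but in {1,2,4,6,8,9} for the 13 down — contradiction. So (1,1) = 4.
(1,2) = 5 − 4 = 1 completes the 5 across.
(2,1) = 7 − 5 = 2 completes the 7 down.
(2,2) = 11 − 2 = 9 completes the 11 across.

2 9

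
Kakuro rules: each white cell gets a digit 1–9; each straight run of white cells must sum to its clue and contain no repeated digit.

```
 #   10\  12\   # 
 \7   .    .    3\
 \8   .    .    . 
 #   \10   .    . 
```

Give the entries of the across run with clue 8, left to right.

3 in 2 cells must be {1,2}.
Nothing is forced directly, so branch on R2C3, whose candidates are 1 or 2. If R2C3 = 2: that forces R2C1 = 1, R2C2 = 5, R3C3 = 1, after which R1C1 would have to be in {1,2,3,4,5,6} for the 7 across but in {9} for the 10 down — contradiction. So R2C3 = 1.
R3C3 = 3 − 1 = 2 completes the 3 down.
R3C2 = 10 − 2 = 8 completes the 10 across.
R2C2 = 3: the only remaining digit allowed by both the 8 across and the 12 down.
R1C2 = 12 − 11 = 1 completes the 12 down.
R2C1 = 8 − 4 = 4 completes the 8 across.
R1C1 = 7 − 1 = 6 completes the 7 across.

4 3 1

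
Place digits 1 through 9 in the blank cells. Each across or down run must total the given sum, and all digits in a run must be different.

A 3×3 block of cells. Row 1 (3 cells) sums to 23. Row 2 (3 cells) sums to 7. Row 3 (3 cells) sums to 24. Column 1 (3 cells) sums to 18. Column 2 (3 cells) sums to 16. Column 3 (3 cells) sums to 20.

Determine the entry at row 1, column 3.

23 in 3 cells must be {6,8,9}; 7 in 3 cells must be {1,2,4}; 24 in 3 cells must be {7,8,9}.
Only 4 fits (2,3) under both its across sum 7 and down sum 20.
Given what's placed, (1,3) must be 9 to fit the 23 across and 20 down.

9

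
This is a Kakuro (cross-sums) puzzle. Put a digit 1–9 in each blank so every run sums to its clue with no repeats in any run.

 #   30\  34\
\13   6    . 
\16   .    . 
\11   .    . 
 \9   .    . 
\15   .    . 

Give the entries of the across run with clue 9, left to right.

16 in 2 cells must be {7,9}; 34 in 5 cells must be {4,6,7,8,9}.
R1C2 = 13 − 6 = 7 completes the 13 across.
R2C2 = 9: the only remaining digit allowed by both the 16 across and the 34 down.
R2C1 = 16 − 9 = 7 completes the 16 across.
Nothing is forced directly, so branch on R5C1, whose candidates are 8 or 9. If R5C1 = 8: then R5C2 would have to be in {7} for the 15 across but in {4,6,8} for the 34 down — contradiction. So R5C1 = 9.
R5C2 = 15 − 9 = 6 completes the 15 across.
Nothing is forced directly, so branch on R3C1, whose candidates are 3 or 5. If R3C1 = 5: then R3C2 would have to be in {6} for the 11 across but in {4,8} for the 34 down — contradiction. So R3C1 = 3.
R3C2 = 11 − 3 = 8 completes the 11 across.
R4C1 = 30 − 25 = 5 completes the 30 down.
R4C2 = 9 − 5 = 4 completes the 9 across.

5, 4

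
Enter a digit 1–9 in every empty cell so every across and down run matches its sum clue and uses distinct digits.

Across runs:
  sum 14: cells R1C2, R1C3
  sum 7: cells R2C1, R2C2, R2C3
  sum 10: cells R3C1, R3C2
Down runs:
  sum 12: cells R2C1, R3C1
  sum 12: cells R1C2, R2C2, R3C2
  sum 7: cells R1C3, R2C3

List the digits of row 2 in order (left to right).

7 in 3 cells must be {1,2,4}.
The 7 across and the 12 down share only 4, so R2C1 = 4.
R3C1 = 12 − 4 = 8 completes the 12 down.
R3C2 = 10 − 8 = 2 completes the 10 across.
R2C2 = 1: the only remaining digit allowed by both the 7 across and the 12 down.
R2C3 = 7 − 5 = 2 completes the 7 across.
R1C2 = 12 − 3 = 9 completes the 12 down.
R1C3 = 14 − 9 = 5 completes the 14 across.

4 1 2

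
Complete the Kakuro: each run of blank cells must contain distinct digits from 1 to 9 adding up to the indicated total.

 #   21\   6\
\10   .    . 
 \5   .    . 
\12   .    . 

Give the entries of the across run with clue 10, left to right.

8, 2

6 in 3 cells must be {1,2,3}.
The 5 across and the 21 down share only 4, so R2C1 = 4.
R2C2 = 5 − 4 = 1 completes the 5 across.
Given what's placed, R3C2 must be 3 to fit the 12 across and 6 down.
R1C2 = 6 − 4 = 2 completes the 6 down.
R3C1 = 12 − 3 = 9 completes the 12 across.
R1C1 = 10 − 2 = 8 completes the 10 across.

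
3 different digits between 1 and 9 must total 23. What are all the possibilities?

{6,8,9}

3 distinct digits from 1–9 sum between 6 and 24.
Only one set works: {6,8,9}.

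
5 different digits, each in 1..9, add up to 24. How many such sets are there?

11

5 distinct digits from 1–9 sum between 15 and 35.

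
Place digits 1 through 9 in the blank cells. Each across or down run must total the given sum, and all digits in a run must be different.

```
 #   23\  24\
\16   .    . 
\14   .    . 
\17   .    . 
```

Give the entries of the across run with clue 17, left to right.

16 in 2 cells must be {7,9}; 17 in 2 cells must be {8,9}; 23 in 3 cells must be {6,8,9}.
The 16 across and the 23 down share only 9, so R1C1 = 9.
R1C2 = 16 − 9 = 7 completes the 16 across.
Given what's placed, R3C1 must be 8 to fit the 17 across and 23 down.
R3C2 = 17 − 8 = 9 completes the 17 across.
R2C1 = 23 − 17 = 6 completes the 23 down.
R2C2 = 14 − 6 = 8 completes the 14 across.

8 9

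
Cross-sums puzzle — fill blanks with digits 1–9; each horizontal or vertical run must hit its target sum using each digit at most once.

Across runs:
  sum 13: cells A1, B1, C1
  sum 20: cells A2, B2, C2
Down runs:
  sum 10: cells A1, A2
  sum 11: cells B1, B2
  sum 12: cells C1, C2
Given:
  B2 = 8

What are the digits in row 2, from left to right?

9, 8, 3

B1 = 11 − 8 = 3 completes the 11 down.
No cell is forced outright now. A2 can only be 3 or 7 or 9 (the digits allowed by both its 20 across and its 10 down). If A2 = 3: then A1 would have to be in {1,2,4,6,8,9} for the 13 across but in {7} for the 10 down — contradiction. If A2 = 7: then A1 would have to be in {1,2,4,6,8,9} for the 13 across but in {3} for the 10 down — contradiction. So A2 = 9.
A1 = 10 − 9 = 1 completes the 10 down.
C1 = 13 − 4 = 9 completes the 13 across.
C2 = 20 − 17 = 3 completes the 20 across.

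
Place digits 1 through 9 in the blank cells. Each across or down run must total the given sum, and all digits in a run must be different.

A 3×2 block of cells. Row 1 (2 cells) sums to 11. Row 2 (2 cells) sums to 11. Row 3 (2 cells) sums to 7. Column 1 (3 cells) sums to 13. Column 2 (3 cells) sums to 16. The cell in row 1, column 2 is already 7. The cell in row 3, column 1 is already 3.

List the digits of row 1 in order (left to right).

(1,1) = 11 − 7 = 4 completes the 11 across.
(2,1) = 13 − 7 = 6 completes the 13 down.
(2,2) = 11 − 6 = 5 completes the 11 across.
(3,2) = 7 − 3 = 4 completes the 7 across.

4 7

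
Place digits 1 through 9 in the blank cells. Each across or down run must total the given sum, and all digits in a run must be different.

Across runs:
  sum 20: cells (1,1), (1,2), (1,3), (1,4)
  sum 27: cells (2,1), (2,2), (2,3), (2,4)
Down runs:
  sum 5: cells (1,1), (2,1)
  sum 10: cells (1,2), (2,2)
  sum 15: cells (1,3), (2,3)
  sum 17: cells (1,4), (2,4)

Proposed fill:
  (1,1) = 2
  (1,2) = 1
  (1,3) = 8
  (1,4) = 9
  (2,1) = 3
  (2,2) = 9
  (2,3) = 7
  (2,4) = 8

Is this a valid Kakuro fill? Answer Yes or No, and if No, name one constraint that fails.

Across: 2+1+8+9=20; 3+9+7+8=27. Down: 2+3=5; 1+9=10; 8+7=15; 9+8=17. No digit repeats within any run.

Yes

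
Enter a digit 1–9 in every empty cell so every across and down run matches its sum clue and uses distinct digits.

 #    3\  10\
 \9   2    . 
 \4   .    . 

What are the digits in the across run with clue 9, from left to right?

4 in 2 cells must be {1,3}; 3 in 2 cells must be {1,2}.
R1C2 = 9 − 2 = 7 completes the 9 across.
R2C1 = 3 − 2 = 1 completes the 3 down.
R2C2 = 4 − 1 = 3 completes the 4 across.

2 7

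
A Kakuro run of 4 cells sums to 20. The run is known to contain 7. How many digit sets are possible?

4 distinct digits from 1–9 sum between 10 and 30.
Keeping only sets containing 7.
Enumerating: {1,3,7,9}, {1,4,7,8}, {2,3,7,8}, {2,5,6,7}, {3,4,6,7}.

5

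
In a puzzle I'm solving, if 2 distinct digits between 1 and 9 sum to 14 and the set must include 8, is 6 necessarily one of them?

Yes

The only way to make 14 from 2 distinct digits under that restriction is {6,8}, which contains 6.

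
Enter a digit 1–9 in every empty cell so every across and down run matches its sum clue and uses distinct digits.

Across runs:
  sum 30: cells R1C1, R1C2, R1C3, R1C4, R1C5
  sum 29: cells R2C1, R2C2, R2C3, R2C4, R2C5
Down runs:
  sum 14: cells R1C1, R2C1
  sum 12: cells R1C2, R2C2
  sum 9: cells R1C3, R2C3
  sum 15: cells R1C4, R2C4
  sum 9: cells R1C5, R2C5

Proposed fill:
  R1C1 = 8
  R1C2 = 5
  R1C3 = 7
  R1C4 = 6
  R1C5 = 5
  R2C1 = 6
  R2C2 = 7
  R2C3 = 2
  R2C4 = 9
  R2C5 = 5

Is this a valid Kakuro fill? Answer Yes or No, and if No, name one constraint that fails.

No — the down run R1C5–R2C5 sums to 10, not 9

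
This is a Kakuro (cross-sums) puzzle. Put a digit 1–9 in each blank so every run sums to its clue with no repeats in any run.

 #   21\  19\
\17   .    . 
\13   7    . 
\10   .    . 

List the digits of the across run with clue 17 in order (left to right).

8 9

17 in 2 cells must be {8,9}.
R2C2 = 13 − 7 = 6 completes the 13 across.
Nothing is forced directly, so branch on R1C1, whose candidates are 8 or 9. If R1C1 = 9: that forces R1C2 = 8, after which R3C1 would have to be in {1,2,3,4,6,7,8,9} for the 10 across but in {5} for the 21 down — contradiction. So R1C1 = 8.
R1C2 = 17 − 8 = 9 completes the 17 across.
R3C1 = 21 − 15 = 6 completes the 21 down.
R3C2 = 10 − 6 = 4 completes the 10 across.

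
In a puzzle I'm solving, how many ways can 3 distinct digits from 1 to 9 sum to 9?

3

3 distinct digits from 1–9 sum between 6 and 24.
Enumerating: {1,2,6}, {1,3,5}, {2,3,4}.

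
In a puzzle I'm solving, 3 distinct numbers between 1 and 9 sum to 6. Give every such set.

3 distinct digits from 1–9 sum between 6 and 24.
Only one set works: {1,2,3}.

{1,2,3}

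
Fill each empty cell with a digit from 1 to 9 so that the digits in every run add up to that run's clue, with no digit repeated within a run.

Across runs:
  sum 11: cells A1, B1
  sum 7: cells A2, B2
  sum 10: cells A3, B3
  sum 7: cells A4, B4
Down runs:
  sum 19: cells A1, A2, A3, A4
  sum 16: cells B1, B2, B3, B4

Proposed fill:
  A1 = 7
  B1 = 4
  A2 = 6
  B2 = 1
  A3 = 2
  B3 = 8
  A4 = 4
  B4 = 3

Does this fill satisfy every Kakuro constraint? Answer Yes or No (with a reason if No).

Across: 7+4=11; 6+1=7; 2+8=10; 4+3=7. Down: 7+6+2+4=19; 4+1+8+3=16. No digit repeats within any run.

Yes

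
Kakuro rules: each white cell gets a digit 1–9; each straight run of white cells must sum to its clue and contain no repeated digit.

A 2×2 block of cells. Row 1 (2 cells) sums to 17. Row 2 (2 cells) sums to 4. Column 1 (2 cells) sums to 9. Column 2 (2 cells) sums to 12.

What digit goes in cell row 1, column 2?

17 in 2 cells must be {8,9}; 4 in 2 cells must be {1,3}.
The 17 across and the 9 down share only 8, so (1,1) = 8.
(1,2) = 17 − 8 = 9 completes the 17 across.
(2,1) = 9 − 8 = 1 completes the 9 down.
(2,2) = 4 − 1 = 3 completes the 4 across.

9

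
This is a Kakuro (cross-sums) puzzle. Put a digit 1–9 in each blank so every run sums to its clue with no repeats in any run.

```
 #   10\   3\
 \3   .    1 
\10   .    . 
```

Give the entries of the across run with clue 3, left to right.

3 in 2 cells must be {1,2}.
R1C1 = 3 − 1 = 2 completes the 3 across.
R2C1 = 10 − 2 = 8 completes the 10 down.
R2C2 = 10 − 8 = 2 completes the 10 across.

2, 1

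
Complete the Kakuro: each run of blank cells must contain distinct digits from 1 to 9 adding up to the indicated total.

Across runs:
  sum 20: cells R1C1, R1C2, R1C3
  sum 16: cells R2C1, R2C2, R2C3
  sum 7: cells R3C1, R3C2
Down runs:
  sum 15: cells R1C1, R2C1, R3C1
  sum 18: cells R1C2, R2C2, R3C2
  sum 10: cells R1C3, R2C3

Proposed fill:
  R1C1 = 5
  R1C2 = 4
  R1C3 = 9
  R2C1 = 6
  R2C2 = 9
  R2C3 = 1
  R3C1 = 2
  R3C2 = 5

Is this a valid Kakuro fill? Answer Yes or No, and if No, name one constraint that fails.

No — the down run R1C1–R3C1 sums to 13, not 15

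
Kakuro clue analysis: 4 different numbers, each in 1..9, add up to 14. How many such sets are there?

4 distinct digits from 1–9 sum between 10 and 30.
Enumerating: {1,2,3,8}, {1,2,4,7}, {1,2,5,6}, {1,3,4,6}, {2,3,4,5}.

5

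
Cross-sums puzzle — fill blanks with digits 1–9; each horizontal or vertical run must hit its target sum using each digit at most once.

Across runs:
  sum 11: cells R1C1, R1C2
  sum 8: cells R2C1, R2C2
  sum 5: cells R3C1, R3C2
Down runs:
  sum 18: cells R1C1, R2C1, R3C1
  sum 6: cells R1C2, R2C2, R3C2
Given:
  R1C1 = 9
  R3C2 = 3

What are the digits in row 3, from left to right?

2 3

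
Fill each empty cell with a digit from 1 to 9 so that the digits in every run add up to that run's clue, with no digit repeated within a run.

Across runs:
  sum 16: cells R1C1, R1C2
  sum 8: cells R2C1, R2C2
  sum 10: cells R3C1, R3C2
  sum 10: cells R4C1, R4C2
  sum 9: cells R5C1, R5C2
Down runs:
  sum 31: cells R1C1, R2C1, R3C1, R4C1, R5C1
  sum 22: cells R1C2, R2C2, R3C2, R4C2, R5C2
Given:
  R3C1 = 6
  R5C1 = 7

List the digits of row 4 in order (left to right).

16 in 2 cells must be {7,9}.
Given what's placed, R1C1 must be 9 to fit the 16 across and 31 down.
R1C2 = 16 − 9 = 7 completes the 16 across.
R3C2 = 10 − 6 = 4 completes the 10 across.
R5C2 = 9 − 7 = 2 completes the 9 across.
Nothing is forced directly, so branch on R2C1, whose candidates are 1 or 5. If R2C1 = 1: then R2C2 would have to be in {7} for the 8 across but in {1,3,6,8} for the 22 down — contradiction. So R2C1 = 5.
R2C2 = 8 − 5 = 3 completes the 8 across.
R4C1 = 31 − 27 = 4 completes the 31 down.
R4C2 = 10 − 4 = 6 completes the 10 across.

4 6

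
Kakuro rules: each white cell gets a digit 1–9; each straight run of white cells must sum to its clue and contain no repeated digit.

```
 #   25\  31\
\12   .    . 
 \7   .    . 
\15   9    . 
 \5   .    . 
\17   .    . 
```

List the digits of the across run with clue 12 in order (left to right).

5, 7

17 in 2 cells must be {8,9}.
R3C2 = 15 − 9 = 6 completes the 15 across.
Given what's placed, R5C1 must be 8 to fit the 17 across and 25 down.
R5C2 = 17 − 8 = 9 completes the 17 across.
Nothing is forced directly, so branch on R4C2, whose candidates are 1 or 3 or 4. If R4C2 = 1: then R2C2 would have to be in {1,2,3,4,5,6} for the 7 across but in {7,8} for the 31 down — contradiction. If R4C2 = 3: that forces R2C2 = 5, R4C1 = 2, R1C1 = 5, after which R1C2 would have to be in {7} for the 12 across but in {8} for the 31 down — contradiction. So R4C2 = 4.
Given what's placed, R2C2 must be 5 to fit the 7 across and 31 down.
R4C1 = 5 − 4 = 1 completes the 5 across.
R1C2 = 31 − 24 = 7 completes the 31 down.
R2C1 = 7 − 5 = 2 completes the 7 across.
R1C1 = 12 − 7 = 5 completes the 12 across.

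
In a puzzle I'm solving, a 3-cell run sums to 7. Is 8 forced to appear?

No

The only way to make 7 from 3 distinct digits is {1,2,4}, which does not contain 8.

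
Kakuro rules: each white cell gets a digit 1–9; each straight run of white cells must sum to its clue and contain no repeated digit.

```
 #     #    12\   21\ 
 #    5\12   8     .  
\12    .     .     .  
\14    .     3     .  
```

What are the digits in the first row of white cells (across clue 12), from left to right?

8, 4

R1C3 = 12 − 8 = 4 completes the 12 across.
R2C2 = 12 − 11 = 1 completes the 12 down.
Given what's placed, R3C3 must be 9 to fit the 14 across and 21 down.
R2C3 = 21 − 13 = 8 completes the 21 down.
R3C1 = 14 − 12 = 2 completes the 14 across.
R2C1 = 12 − 9 = 3 completes the 12 across.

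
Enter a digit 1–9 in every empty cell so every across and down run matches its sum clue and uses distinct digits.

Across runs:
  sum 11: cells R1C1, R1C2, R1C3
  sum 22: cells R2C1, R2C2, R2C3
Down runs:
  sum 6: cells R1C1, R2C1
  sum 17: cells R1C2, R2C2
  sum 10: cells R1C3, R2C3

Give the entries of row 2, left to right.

5 9 8

17 in 2 cells must be {8,9}.
The 11 across and the 17 down share only 8, so R1C2 = 8.
The 22 across and the 6 down share only 5, so R2C1 = 5.
R2C2 = 17 − 8 = 9 completes the 17 down.
R2C3 = 22 − 14 = 8 completes the 22 across.
R1C1 = 6 − 5 = 1 completes the 6 down.
R1C3 = 11 − 9 = 2 completes the 11 across.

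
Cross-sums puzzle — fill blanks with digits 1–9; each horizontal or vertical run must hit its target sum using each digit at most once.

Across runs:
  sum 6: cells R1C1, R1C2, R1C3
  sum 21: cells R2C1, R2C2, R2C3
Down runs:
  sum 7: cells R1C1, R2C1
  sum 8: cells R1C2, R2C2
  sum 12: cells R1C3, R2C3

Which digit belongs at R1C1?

2

6 in 3 cells must be {1,2,3}.
The 6 across and the 12 down share only 3, so R1C3 = 3.
R2C3 = 12 − 3 = 9 completes the 12 down.
Nothing is forced directly, so branch on R2C1, whose candidates are 4 or 5. If R2C1 = 4: then R1C1 would have to be in {1,2} for the 6 across but in {3} for the 7 down — contradiction. So R2C1 = 5.
R1C1 = 7 − 5 = 2 completes the 7 down.
R1C2 = 6 − 5 = 1 completes the 6 across.
R2C2 = 21 − 14 = 7 completes the 21 across.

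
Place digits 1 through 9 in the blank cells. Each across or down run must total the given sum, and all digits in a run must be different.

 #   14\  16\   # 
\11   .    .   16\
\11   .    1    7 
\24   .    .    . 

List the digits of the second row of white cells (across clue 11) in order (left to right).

3 1 7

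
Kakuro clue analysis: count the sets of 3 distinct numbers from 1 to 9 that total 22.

2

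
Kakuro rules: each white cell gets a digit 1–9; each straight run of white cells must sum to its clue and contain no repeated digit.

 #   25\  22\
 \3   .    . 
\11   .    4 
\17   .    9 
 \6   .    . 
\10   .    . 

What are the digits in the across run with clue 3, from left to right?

1, 2

3 in 2 cells must be {1,2}; 17 in 2 cells must be {8,9}.
R2C1 = 11 − 4 = 7 completes the 11 across.
R3C1 = 17 − 9 = 8 completes the 17 across.
Nothing is forced directly, so branch on R1C1, whose candidates are 1 or 2. If R1C1 = 2: that forces R1C2 = 1, R4C1 = 5, after which R4C2 would have to be in {1} for the 6 across but in {2,3,5,6} for the 22 down — contradiction. So R1C1 = 1.
R1C2 = 3 − 1 = 2 completes the 3 across.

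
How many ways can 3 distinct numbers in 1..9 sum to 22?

2

3 distinct digits from 1–9 sum between 6 and 24.
Enumerating: {5,8,9}, {6,7,9}.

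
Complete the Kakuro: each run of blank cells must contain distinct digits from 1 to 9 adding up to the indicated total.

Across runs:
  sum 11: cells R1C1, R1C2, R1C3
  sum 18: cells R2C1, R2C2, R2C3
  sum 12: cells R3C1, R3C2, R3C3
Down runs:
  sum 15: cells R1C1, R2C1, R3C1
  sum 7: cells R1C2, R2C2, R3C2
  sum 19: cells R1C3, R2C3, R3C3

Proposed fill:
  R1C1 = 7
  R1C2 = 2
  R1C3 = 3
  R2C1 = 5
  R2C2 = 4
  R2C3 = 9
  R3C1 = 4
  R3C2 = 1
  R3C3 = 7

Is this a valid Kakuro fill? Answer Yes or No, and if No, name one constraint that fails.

No — the across run R1C1–R1C3 sums to 12, not 11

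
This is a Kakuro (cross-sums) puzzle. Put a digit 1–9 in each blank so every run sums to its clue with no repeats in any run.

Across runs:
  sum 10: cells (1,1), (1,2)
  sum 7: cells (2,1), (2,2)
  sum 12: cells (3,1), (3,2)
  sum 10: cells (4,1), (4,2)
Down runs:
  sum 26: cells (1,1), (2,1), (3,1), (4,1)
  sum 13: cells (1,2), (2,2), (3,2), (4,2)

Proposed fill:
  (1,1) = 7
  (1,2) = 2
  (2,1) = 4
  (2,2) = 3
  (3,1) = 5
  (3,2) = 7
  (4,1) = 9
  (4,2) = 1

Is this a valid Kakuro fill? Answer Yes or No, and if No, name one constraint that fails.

No — the down run (1,1)–(4,1) sums to 25, not 26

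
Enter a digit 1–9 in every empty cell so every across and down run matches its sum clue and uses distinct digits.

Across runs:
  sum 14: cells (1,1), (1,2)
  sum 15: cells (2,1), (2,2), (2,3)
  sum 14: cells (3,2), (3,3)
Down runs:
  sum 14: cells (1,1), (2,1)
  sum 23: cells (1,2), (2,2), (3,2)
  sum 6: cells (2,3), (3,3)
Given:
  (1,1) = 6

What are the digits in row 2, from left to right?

23 in 3 cells must be {6,8,9}.
(1,2) = 14 − 6 = 8 completes the 14 across.
(2,1) = 14 − 6 = 8 completes the 14 down.
(2,2) = 6: the only remaining digit allowed by both the 15 across and the 23 down.
(2,3) = 15 − 14 = 1 completes the 15 across.
(3,2) = 23 − 14 = 9 completes the 23 down.
(3,3) = 14 − 9 = 5 completes the 14 across.

8 6 1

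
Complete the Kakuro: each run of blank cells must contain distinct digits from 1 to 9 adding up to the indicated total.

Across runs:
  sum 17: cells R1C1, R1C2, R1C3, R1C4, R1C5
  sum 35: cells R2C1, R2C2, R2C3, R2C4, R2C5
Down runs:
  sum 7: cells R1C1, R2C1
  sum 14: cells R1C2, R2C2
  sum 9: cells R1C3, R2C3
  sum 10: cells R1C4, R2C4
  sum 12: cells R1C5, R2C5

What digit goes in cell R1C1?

2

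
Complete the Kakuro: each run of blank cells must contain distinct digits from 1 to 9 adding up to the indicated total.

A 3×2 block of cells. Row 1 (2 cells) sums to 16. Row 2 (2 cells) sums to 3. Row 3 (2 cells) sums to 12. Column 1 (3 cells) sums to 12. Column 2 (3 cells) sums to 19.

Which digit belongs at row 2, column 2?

16 in 2 cells must be {7,9}; 3 in 2 cells must be {1,2}.
The 3 across and the 19 down share only 2, so (2,2) = 2.
Given what's placed, (1,2) must be 9 to fit the 16 across and 19 down.
(2,1) = 3 − 2 = 1 completes the 3 across.
(3,2) = 19 − 11 = 8 completes the 19 down.
(1,1) = 16 − 9 = 7 completes the 16 across.
(3,1) = 12 − 8 = 4 completes the 12 across.

2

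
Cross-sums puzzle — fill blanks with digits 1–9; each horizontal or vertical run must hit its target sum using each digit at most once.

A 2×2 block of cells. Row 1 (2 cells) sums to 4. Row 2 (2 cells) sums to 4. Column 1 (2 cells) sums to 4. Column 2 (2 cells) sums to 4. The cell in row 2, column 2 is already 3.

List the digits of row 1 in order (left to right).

4 in 2 cells must be {1,3}.
(1,2) = 4 − 3 = 1 completes the 4 down.
(2,1) = 4 − 3 = 1 completes the 4 across.
(1,1) = 4 − 1 = 3 completes the 4 across.

3, 1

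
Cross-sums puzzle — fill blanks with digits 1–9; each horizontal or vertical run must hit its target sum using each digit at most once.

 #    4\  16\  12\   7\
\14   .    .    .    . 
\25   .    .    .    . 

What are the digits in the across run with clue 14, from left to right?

4 in 2 cells must be {1,3}; 16 in 2 cells must be {7,9}.
Only 7 fits R1C2 under both its across sum 14 and down sum 16.
Given what's placed, R1C3 must be 4 to fit the 14 across and 12 down.
R2C2 = 16 − 7 = 9 completes the 16 down.
R2C3 = 12 − 4 = 8 completes the 12 down.
R1C1 = 1: the only remaining digit allowed by both the 14 across and the 4 down.
R1C4 = 14 − 12 = 2 completes the 14 across.

1 7 4 2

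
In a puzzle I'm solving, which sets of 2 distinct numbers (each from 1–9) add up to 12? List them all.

{3,9}; {4,8}; {5,7}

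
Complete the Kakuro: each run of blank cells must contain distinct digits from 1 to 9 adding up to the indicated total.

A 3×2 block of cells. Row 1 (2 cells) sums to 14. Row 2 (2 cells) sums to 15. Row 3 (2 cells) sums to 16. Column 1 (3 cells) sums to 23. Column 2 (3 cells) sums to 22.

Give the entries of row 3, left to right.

16 in 2 cells must be {7,9}; 23 in 3 cells must be {6,8,9}.
The 16 across and the 23 down share only 9, so (3,1) = 9.
(3,2) = 16 − 9 = 7 completes the 16 across.
Nothing is forced directly, so branch on (1,1), whose candidates are 6 or 8. If (1,1) = 6: then (1,2) would have to be in {8} for the 14 across but in {6,9} for the 22 down — contradiction. So (1,1) = 8.
(1,2) = 14 − 8 = 6 completes the 14 across.
(2,1) = 23 − 17 = 6 completes the 23 down.
(2,2) = 15 − 6 = 9 completes the 15 across.

9, 7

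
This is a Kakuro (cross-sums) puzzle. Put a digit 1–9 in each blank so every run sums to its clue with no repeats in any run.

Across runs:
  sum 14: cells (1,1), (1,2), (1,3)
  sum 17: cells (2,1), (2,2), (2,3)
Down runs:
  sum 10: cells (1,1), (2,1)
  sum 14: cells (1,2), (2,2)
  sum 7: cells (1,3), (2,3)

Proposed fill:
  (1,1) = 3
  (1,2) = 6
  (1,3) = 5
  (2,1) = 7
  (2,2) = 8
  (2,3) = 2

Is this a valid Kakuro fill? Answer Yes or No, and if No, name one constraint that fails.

Yes

Across: 3+6+5=14; 7+8+2=17. Down: 3+7=10; 6+8=14; 5+2=7. No digit repeats within any run.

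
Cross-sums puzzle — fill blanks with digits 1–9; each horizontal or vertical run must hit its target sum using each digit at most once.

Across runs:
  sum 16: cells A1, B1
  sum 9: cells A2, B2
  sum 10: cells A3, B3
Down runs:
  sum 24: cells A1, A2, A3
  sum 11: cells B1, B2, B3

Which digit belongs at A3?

16 in 2 cells must be {7,9}; 24 in 3 cells must be {7,8,9}.
The 16 across and the 11 down share only 7, so B1 = 7.
A1 = 16 − 7 = 9 completes the 16 across.
Nothing is forced directly, so branch on A2, whose candidates are 7 or 8. If A2 = 7: then B2 would have to be in {2} for the 9 across but in {1,3} for the 11 down — contradiction. So A2 = 8.
B2 = 9 − 8 = 1 completes the 9 across.
A3 = 24 − 17 = 7 completes the 24 down.
B3 = 10 − 7 = 3 completes the 10 across.

7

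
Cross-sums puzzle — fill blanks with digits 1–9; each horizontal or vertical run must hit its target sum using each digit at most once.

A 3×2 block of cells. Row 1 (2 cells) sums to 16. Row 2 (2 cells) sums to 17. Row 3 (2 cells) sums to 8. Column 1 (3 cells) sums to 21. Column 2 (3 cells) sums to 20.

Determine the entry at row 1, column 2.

16 in 2 cells must be {7,9}; 17 in 2 cells must be {8,9}.
Nothing is forced directly, so branch on (2,1), whose candidates are 8 or 9. If (2,1) = 8: that forces (2,2) = 9, (1,2) = 7, after which (3,2) would have to be in {1,2,3,5,6,7} for the 8 across but in {4} for the 20 down — contradiction. So (2,1) = 9.
Given what's placed, (1,1) must be 7 to fit the 16 across and 21 down.
(1,2) = 16 − 7 = 9 completes the 16 across.
(2,2) = 17 − 9 = 8 completes the 17 across.
(3,1) = 21 − 16 = 5 completes the 21 down.
(3,2) = 8 − 5 = 3 completes the 8 across.

9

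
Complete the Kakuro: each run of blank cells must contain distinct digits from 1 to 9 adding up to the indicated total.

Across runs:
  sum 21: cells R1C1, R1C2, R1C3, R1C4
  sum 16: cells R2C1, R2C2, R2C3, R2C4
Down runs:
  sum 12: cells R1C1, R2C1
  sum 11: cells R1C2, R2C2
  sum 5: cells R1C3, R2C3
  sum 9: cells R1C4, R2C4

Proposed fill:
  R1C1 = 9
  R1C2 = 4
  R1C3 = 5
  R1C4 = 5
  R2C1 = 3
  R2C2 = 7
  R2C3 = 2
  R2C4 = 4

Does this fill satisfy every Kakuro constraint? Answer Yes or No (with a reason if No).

No — the across run R1C1–R1C4 sums to 23, not 21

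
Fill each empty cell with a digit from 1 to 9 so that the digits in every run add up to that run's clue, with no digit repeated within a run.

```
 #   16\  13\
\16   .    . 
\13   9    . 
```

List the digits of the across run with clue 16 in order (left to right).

16 in 2 cells must be {7,9}.
R1C1 = 16 − 9 = 7 completes the 16 down.
R1C2 = 16 − 7 = 9 completes the 16 across.
R2C2 = 13 − 9 = 4 completes the 13 across.

7, 9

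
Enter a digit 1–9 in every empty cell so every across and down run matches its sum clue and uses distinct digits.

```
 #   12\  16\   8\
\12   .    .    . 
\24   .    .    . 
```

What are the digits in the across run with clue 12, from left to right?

24 in 3 cells must be {7,8,9}; 16 in 2 cells must be {7,9}.
The 24 across and the 8 down share only 7, so R2C3 = 7.
R1C3 = 8 − 7 = 1 completes the 8 down.
Given what's placed, R2C2 must be 9 to fit the 24 across and 16 down.
R1C2 = 16 − 9 = 7 completes the 16 down.
R2C1 = 24 − 16 = 8 completes the 24 across.
R1C1 = 12 − 8 = 4 completes the 12 across.

4 7 1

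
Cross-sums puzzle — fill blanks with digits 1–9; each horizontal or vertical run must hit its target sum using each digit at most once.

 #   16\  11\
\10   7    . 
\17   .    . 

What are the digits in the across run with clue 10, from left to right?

17 in 2 cells must be {8,9}; 16 in 2 cells must be {7,9}.
R1C2 = 10 − 7 = 3 completes the 10 across.
R2C1 = 16 − 7 = 9 completes the 16 down.
R2C2 = 17 − 9 = 8 completes the 17 across.

7 3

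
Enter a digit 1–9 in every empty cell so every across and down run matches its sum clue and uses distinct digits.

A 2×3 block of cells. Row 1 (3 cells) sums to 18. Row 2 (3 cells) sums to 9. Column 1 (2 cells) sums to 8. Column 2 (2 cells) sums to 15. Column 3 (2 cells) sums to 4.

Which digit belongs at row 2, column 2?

6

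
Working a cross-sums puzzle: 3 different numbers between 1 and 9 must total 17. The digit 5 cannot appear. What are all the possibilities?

{1,7,9}; {2,6,9}; {2,7,8}; {3,6,8}; {4,6,7}

3 distinct digits from 1–9 sum between 6 and 24.
Dropping sets that contain 5.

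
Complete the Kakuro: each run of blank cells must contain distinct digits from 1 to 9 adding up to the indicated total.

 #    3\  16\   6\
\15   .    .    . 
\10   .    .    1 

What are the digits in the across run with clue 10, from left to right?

3 in 2 cells must be {1,2}; 16 in 2 cells must be {7,9}.
R1C3 = 6 − 1 = 5 completes the 6 down.
Given what's placed, R2C1 must be 2 to fit the 10 across and 3 down.
R2C2 = 10 − 3 = 7 completes the 10 across.
R1C1 = 3 − 2 = 1 completes the 3 down.
R1C2 = 15 − 6 = 9 completes the 15 across.

2, 7, 1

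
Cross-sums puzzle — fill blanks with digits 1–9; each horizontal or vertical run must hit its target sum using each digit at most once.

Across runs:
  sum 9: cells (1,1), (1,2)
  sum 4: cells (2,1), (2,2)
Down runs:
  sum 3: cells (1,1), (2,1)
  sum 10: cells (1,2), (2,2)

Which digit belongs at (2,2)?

3

4 in 2 cells must be {1,3}; 3 in 2 cells must be {1,2}.
The 4 across and the 3 down share only 1, so (2,1) = 1.
(2,2) = 4 − 1 = 3 completes the 4 across.
(1,1) = 3 − 1 = 2 completes the 3 down.
(1,2) = 9 − 2 = 7 completes the 9 across.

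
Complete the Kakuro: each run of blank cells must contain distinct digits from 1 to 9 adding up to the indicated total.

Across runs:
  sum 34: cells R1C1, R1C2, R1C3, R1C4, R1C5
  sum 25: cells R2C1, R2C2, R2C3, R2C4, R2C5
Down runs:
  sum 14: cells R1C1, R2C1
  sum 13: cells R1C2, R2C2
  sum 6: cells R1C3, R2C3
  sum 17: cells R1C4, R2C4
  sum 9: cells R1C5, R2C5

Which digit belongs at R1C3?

4

34 in 5 cells must be {4,6,7,8,9}; 17 in 2 cells must be {8,9}.
Only 4 fits R1C3 under both its across sum 34 and down sum 6.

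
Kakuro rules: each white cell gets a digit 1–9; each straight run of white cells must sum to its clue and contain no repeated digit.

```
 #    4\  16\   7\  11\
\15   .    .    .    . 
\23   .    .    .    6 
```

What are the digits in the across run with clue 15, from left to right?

1 7 2 5

4 in 2 cells must be {1,3}; 16 in 2 cells must be {7,9}.
R1C4 = 11 − 6 = 5 completes the 11 down.
Given what's placed, R1C2 must be 7 to fit the 15 across and 16 down.
R2C2 = 16 − 7 = 9 completes the 16 down.
Given what's placed, R1C1 must be 1 to fit the 15 across and 4 down.
R1C3 = 15 − 13 = 2 completes the 15 across.
R2C1 = 4 − 1 = 3 completes the 4 down.
R2C3 = 23 − 18 = 5 completes the 23 across.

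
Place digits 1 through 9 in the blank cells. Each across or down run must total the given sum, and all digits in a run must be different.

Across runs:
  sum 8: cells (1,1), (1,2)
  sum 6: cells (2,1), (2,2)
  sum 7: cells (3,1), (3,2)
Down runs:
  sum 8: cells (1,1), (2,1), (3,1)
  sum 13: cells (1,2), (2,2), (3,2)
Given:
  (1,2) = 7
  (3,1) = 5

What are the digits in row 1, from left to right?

1 7

(1,1) = 8 − 7 = 1 completes the 8 across.
(2,1) = 8 − 6 = 2 completes the 8 down.
(2,2) = 6 − 2 = 4 completes the 6 across.
(3,2) = 7 − 5 = 2 completes the 7 across.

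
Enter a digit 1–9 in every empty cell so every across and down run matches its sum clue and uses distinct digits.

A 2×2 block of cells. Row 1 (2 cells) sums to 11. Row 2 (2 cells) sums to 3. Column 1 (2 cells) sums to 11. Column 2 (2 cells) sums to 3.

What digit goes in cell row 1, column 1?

9

3 in 2 cells must be {1,2}.
The 11 across and the 3 down share only 2, so (1,2) = 2.
The 3 across and the 11 down share only 2, so (2,1) = 2.
(2,2) = 3 − 2 = 1 completes the 3 across.
(1,1) = 11 − 2 = 9 completes the 11 across.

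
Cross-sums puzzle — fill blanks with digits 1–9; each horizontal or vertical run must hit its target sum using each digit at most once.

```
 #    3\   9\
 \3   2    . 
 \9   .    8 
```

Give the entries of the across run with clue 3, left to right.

2, 1

3 in 2 cells must be {1,2}.
R1C2 = 3 − 2 = 1 completes the 3 across.
R2C1 = 9 − 8 = 1 completes the 9 across.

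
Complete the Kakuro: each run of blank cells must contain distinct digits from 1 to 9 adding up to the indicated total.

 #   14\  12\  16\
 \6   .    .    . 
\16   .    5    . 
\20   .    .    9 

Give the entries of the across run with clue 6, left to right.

2, 1, 3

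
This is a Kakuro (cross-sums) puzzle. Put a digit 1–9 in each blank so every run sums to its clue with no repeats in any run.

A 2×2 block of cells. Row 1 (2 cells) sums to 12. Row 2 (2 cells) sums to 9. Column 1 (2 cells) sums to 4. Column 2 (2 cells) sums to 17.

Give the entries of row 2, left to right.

4 in 2 cells must be {1,3}; 17 in 2 cells must be {8,9}.
The 12 across and the 4 down share only 3, so (1,1) = 3.
(1,2) = 12 − 3 = 9 completes the 12 across.
(2,1) = 4 − 3 = 1 completes the 4 down.
(2,2) = 9 − 1 = 8 completes the 9 across.

1, 8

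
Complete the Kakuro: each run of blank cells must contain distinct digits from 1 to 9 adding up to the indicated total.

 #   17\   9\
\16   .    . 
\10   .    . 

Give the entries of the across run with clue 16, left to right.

16 in 2 cells must be {7,9}; 17 in 2 cells must be {8,9}.
The 16 across and the 17 down share only 9, so R1C1 = 9.
R1C2 = 16 − 9 = 7 completes the 16 across.
R2C1 = 17 − 9 = 8 completes the 17 down.
R2C2 = 10 − 8 = 2 completes the 10 across.

9 7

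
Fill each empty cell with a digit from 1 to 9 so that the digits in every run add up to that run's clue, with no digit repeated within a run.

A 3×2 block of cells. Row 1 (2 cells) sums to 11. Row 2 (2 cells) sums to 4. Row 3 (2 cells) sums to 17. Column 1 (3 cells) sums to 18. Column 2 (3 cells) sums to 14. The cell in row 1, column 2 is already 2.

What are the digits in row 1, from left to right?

9 2

4 in 2 cells must be {1,3}; 17 in 2 cells must be {8,9}.
(1,1) = 11 − 2 = 9 completes the 11 across.
Given what's placed, (2,2) must be 3 to fit the 4 across and 14 down.
(3,1) = 8: the only remaining digit allowed by both the 17 across and the 18 down.
(3,2) = 17 − 8 = 9 completes the 17 across.
(2,1) = 4 − 3 = 1 completes the 4 across.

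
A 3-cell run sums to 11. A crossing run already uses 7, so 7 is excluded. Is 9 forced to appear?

No

Counterexample: {1,2,8} sums to 11 under that restriction without using 9.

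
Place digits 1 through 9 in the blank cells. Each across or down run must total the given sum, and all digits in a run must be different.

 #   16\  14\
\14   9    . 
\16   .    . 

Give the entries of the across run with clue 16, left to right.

16 in 2 cells must be {7,9}.
R1C2 = 14 − 9 = 5 completes the 14 across.
R2C1 = 16 − 9 = 7 completes the 16 down.
R2C2 = 16 − 7 = 9 completes the 16 across.

7 9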